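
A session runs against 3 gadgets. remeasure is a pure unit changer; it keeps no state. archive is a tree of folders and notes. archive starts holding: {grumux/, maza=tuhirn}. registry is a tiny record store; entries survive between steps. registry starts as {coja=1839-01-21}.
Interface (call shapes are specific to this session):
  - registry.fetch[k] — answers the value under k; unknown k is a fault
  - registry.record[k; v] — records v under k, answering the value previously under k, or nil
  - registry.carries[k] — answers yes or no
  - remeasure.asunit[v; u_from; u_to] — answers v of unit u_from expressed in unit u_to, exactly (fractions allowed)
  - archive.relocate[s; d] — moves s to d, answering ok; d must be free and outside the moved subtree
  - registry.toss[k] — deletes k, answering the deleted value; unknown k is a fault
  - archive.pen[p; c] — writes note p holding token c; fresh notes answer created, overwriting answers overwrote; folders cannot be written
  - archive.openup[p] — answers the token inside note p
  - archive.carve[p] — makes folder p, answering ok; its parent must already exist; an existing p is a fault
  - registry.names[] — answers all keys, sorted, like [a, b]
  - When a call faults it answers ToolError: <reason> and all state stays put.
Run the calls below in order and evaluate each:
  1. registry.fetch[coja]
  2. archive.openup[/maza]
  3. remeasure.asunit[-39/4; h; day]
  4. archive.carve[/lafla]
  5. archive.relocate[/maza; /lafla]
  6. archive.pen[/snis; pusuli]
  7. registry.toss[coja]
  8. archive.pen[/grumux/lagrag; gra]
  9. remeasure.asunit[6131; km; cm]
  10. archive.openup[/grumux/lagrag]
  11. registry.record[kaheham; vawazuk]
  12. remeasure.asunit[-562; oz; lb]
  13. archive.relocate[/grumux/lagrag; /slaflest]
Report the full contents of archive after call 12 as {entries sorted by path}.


Answer: {grumux/, grumux/lagrag=gra, lafla/, maza=tuhirn, snis=pusuli}

Derivation:
Act: registry.fetch[k→coja]
Obs: 1839-01-21
Act: archive.openup[p→/maza]
Obs: tuhirn
Act: remeasure.asunit[v→-39/4; u_from→h; u_to→day]
Obs: -13/32
Act: archive.carve[p→/lafla]
Obs: ok
Act: archive.relocate[s→/maza; d→/lafla]
Obs: ToolError: exists
Act: archive.pen[p→/snis; c→pusuli]
Obs: created
Act: registry.toss[k→coja]
Obs: 1839-01-21
Act: archive.pen[p→/grumux/lagrag; c→gra]
Obs: created
Act: remeasure.asunit[v→6131; u_from→km; u_to→cm]
Obs: 613100000
Act: archive.openup[p→/grumux/lagrag]
Obs: gra
Act: registry.record[k→kaheham; v→vawazuk]
Obs: nil
Act: remeasure.asunit[v→-562; u_from→oz; u_to→lb]
Obs: -281/8
Act: archive.relocate[s→/grumux/lagrag; d→/slaflest]
Obs: ok


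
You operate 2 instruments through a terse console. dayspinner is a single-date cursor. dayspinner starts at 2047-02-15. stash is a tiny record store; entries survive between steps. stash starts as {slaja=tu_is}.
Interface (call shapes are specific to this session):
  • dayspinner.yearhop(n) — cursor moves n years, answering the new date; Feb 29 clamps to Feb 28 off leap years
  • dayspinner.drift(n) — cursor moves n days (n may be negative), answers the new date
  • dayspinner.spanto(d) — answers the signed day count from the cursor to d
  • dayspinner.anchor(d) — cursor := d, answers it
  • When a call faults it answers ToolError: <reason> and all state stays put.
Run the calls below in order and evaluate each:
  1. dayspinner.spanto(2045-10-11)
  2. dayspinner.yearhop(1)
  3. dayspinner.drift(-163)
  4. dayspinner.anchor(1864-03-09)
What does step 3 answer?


I call dayspinner.spanto using d→2045-10-11, — result: -492.
Then dayspinner.yearhop using n→1, yielding 2048-02-15.
Calling dayspinner.drift using n→-163, and get 2047-09-05.
Then dayspinner.anchor using d→1864-03-09, — result: 1864-03-09.

Answer: 2047-09-05


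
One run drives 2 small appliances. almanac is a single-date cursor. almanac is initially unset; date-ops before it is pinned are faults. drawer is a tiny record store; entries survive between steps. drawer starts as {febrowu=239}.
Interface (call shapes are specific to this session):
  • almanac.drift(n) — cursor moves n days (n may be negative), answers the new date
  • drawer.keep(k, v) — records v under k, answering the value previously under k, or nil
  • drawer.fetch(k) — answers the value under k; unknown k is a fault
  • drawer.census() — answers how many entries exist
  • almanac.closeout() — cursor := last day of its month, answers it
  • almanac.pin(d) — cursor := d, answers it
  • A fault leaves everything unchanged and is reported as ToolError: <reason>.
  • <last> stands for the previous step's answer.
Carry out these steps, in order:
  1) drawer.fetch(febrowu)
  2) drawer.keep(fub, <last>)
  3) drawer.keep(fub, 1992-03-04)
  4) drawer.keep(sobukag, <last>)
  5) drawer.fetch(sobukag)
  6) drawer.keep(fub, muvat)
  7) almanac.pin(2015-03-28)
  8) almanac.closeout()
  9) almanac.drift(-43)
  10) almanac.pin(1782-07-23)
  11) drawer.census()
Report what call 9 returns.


CALL fetch[k='febrowu']
RET  239
CALL keep[k='fub'; v='<last>']
RET  nil
CALL keep[k='fub'; v='1992-03-04']
RET  239
CALL keep[k='sobukag'; v='<last>']
RET  nil
CALL fetch[k='sobukag']
RET  239
CALL keep[k='fub'; v='muvat']
RET  1992-03-04
CALL pin[d='2015-03-28']
RET  2015-03-28
CALL closeout[]
RET  2015-03-31
CALL drift[n='-43']
RET  2015-02-16
CALL pin[d='1782-07-23']
RET  1782-07-23
CALL census[]
RET  3

Answer: 2015-02-16


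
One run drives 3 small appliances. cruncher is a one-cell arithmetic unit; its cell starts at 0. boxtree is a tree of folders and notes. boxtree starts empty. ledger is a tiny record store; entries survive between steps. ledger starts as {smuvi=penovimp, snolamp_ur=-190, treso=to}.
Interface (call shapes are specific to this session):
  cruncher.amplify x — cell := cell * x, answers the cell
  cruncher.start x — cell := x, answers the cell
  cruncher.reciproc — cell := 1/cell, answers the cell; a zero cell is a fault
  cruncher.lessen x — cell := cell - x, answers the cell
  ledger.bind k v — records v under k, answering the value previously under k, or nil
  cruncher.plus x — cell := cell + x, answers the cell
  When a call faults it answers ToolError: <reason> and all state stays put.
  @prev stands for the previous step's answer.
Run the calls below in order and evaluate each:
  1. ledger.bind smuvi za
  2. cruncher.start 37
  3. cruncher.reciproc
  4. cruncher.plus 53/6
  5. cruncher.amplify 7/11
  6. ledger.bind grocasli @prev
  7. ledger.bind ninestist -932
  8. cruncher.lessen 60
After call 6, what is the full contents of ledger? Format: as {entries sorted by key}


~$ bind k=smuvi v=za
[out] penovimp
~$ start x=37
[out] 37
~$ reciproc
[out] 1/37
~$ plus x=53/6
[out] 1967/222
~$ amplify x=7/11
[out] 13769/2442
~$ bind k=grocasli v=@prev
[out] nil
~$ bind k=ninestist v=-932
[out] nil
~$ lessen x=60
[out] -132751/2442

Answer: {grocasli=13769/2442, smuvi=za, snolamp_ur=-190, treso=to}


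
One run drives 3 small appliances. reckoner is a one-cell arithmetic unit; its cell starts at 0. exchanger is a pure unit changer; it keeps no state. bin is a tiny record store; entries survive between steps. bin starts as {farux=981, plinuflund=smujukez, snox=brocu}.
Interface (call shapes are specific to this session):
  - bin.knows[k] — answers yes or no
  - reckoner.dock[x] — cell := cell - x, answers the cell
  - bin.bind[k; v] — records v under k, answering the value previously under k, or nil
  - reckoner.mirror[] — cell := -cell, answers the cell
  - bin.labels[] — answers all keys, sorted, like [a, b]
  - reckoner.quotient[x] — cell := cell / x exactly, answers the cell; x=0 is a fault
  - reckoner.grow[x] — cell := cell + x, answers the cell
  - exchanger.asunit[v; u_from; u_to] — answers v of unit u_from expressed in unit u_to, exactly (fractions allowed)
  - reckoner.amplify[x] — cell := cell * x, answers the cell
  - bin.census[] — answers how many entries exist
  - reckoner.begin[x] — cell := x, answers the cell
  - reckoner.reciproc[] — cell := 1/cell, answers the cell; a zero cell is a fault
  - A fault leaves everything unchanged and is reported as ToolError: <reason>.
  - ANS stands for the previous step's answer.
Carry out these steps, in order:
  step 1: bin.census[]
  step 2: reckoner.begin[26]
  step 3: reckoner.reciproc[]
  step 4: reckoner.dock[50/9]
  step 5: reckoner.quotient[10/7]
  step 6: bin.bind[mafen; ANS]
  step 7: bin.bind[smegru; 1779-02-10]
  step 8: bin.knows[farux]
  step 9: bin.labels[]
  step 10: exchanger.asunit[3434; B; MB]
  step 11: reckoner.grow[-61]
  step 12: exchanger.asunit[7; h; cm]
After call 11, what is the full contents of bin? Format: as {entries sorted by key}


Answer: {farux=981, mafen=-9037/2340, plinuflund=smujukez, smegru=1779-02-10, snox=brocu}

Derivation:
// bin.census() => 3
// reckoner.begin(x='26') => 26
// reckoner.reciproc() => 1/26
// reckoner.dock(x='50/9') => -1291/234
// reckoner.quotient(x='10/7') => -9037/2340
// bin.bind(k='mafen', v='ANS') => nil
// bin.bind(k='smegru', v='1779-02-10') => nil
// bin.knows(k='farux') => yes
// bin.labels() => [farux, mafen, plinuflund, smegru, snox]
// exchanger.asunit(v='3434', u_from='B', u_to='MB') => 1717/500000
// reckoner.grow(x='-61') => -151777/2340
// exchanger.asunit(v='7', u_from='h', u_to='cm') => ToolError: incompatible units


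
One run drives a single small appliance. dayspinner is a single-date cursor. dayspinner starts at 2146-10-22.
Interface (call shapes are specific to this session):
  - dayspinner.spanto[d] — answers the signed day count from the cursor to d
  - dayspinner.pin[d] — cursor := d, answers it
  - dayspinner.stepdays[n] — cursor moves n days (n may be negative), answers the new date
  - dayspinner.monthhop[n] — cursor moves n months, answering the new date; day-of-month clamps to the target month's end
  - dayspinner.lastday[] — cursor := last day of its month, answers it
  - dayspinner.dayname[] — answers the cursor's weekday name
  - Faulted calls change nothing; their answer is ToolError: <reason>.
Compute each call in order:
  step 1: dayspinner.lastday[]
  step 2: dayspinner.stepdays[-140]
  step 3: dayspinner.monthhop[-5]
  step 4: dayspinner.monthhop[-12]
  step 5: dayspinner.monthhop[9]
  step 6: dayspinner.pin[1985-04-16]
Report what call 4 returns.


CALL lastday[]
RET  2146-10-31
CALL stepdays[n: -140]
RET  2146-06-13
CALL monthhop[n: -5]
RET  2146-01-13
CALL monthhop[n: -12]
RET  2145-01-13
CALL monthhop[n: 9]
RET  2145-10-13
CALL pin[d: 1985-04-16]
RET  1985-04-16

Answer: 2145-01-13


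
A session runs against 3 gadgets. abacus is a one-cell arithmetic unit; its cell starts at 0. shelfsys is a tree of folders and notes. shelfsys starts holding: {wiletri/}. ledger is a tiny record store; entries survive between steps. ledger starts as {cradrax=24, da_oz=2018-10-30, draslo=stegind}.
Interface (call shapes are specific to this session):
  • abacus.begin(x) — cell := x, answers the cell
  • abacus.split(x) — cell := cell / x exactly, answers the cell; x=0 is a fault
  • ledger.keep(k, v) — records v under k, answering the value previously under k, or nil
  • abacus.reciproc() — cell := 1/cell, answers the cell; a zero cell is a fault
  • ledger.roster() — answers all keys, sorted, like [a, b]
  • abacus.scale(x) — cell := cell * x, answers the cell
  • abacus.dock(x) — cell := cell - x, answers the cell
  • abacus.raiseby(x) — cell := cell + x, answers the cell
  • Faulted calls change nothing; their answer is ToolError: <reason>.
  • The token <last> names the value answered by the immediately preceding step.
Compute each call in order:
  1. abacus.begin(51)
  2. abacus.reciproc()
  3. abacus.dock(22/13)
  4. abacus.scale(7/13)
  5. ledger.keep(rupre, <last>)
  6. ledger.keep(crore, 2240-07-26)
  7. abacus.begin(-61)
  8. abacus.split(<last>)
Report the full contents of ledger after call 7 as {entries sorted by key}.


Then begin using x='51', and see 51.
I invoke reciproc, which returns 1/51.
Then dock using x='22/13', and observe -1109/663.
Now I run scale using x='7/13', and observe -7763/8619.
I try keep using k='rupre', v='<last>', which returns nil.
Calling keep using k='crore', v='2240-07-26', and see nil.
Invoking begin using x='-61', yielding -61.
Invoking split using x='<last>', yielding 1.

Answer: {cradrax=24, crore=2240-07-26, da_oz=2018-10-30, draslo=stegind, rupre=-7763/8619}


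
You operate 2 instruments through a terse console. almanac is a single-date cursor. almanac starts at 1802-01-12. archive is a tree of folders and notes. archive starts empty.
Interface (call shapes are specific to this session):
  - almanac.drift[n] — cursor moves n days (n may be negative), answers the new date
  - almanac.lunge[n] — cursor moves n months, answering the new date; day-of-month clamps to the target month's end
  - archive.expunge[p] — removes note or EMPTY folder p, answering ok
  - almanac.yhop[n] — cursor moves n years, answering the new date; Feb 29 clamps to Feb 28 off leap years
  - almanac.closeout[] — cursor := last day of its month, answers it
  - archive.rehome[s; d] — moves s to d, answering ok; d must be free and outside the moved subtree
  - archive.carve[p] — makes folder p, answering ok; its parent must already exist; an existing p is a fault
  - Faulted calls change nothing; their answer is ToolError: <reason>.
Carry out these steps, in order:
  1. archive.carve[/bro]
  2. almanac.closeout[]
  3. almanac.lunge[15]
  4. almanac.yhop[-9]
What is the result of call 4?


Answer: 1794-04-30

Derivation:
Step: archive.carve[/bro]
Result: ok
Step: almanac.closeout[]
Result: 1802-01-31
Step: almanac.lunge[15]
Result: 1803-04-30
Step: almanac.yhop[-9]
Result: 1794-04-30


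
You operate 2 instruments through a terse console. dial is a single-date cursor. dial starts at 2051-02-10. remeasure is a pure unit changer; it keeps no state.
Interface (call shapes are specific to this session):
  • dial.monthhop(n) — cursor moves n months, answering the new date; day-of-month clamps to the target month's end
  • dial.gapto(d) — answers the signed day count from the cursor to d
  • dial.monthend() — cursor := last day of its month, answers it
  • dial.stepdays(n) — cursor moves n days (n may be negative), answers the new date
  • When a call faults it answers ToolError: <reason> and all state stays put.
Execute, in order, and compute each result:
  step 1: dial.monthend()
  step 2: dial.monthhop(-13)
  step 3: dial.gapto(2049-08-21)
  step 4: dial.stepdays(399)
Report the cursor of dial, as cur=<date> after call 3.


→ dial.monthend()
← 2051-02-28
→ dial.monthhop(-13)
← 2050-01-28
→ dial.gapto(2049-08-21)
← -160
→ dial.stepdays(399)
← 2051-03-03

Answer: cur=2050-01-28


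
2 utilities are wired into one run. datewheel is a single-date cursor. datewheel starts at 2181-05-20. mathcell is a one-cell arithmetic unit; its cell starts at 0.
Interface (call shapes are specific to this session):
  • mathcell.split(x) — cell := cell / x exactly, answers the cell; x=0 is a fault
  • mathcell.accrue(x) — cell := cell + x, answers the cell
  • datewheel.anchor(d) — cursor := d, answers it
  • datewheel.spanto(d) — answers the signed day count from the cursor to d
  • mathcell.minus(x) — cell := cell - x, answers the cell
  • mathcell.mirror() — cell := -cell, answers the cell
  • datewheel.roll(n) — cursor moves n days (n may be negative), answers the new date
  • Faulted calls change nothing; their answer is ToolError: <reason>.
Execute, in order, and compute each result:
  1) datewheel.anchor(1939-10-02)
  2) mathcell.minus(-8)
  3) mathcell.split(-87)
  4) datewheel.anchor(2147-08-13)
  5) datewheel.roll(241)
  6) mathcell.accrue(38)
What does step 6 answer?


Answer: 3298/87

Derivation:
-> datewheel.anchor(d=1939-10-02)
<- 1939-10-02
-> mathcell.minus(x=-8)
<- 8
-> mathcell.split(x=-87)
<- -8/87
-> datewheel.anchor(d=2147-08-13)
<- 2147-08-13
-> datewheel.roll(n=241)
<- 2148-04-10
-> mathcell.accrue(x=38)
<- 3298/87


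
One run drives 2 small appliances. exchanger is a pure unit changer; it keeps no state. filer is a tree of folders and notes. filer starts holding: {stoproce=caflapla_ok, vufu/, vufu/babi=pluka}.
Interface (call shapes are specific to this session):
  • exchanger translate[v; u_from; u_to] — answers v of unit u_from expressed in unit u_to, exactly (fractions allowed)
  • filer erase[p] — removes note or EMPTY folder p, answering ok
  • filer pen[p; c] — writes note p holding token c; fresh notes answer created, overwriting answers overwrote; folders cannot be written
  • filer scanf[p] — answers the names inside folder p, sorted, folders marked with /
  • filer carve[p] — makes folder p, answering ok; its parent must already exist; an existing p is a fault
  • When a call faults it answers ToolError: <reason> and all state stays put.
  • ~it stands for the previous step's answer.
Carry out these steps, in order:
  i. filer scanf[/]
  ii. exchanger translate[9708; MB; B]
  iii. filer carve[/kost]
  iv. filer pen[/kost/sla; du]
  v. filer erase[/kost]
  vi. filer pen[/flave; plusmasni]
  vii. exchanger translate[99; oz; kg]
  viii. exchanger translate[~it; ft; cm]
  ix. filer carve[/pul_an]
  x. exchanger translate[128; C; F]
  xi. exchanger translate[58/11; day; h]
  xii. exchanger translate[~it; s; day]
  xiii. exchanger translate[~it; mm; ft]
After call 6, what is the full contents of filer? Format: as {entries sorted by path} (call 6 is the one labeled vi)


Answer: {flave=plusmasni, kost/, kost/sla=du, stoproce=caflapla_ok, vufu/, vufu/babi=pluka}

Derivation:
Next I call filer scanf with p=/, — result: [stoproce, vufu/].
I use exchanger translate with v=9708, u_from=MB, u_to=B, and get 9708000000.
Using filer carve with p=/kost, → ok.
I invoke filer pen with p=/kost/sla, c=du, — result: created.
I run filer erase with p=/kost, yielding ToolError: not empty.
Using filer pen with p=/flave, c=plusmasni: created.
I use exchanger translate with v=99, u_from=oz, u_to=kg, and get 4490564463/1600000000.
I call exchanger translate with v=~it, u_from=ft, u_to=cm, which returns 1710905060403/20000000000.
Then filer carve with p=/pul_an, and see ok.
Next I call exchanger translate with v=128, u_from=C, u_to=F, and observe 1312/5.
Invoking exchanger translate with v=58/11, u_from=day, u_to=h, which returns 1392/11.
Using exchanger translate with v=~it, u_from=s, u_to=day, and see 29/19800.
I try exchanger translate with v=~it, u_from=mm, u_to=ft, yielding 29/6035040.


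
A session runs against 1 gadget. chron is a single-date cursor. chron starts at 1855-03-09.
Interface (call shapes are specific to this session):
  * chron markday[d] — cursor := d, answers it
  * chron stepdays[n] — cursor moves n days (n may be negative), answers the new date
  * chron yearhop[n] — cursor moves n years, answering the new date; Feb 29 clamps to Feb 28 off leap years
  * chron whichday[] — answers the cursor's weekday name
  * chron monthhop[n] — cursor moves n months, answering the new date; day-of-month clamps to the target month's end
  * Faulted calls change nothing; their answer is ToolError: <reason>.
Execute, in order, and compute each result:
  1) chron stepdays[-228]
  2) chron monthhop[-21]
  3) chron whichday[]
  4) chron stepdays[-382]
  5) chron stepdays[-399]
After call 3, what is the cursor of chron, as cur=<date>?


I run chron stepdays using n→-228, and get 1854-07-24.
I invoke chron monthhop using n→-21: 1852-10-24.
Using chron whichday, and get Sunday.
I use chron stepdays using n→-382, — result: 1851-10-08.
Using chron stepdays using n→-399, — result: 1850-09-04.

Answer: cur=1852-10-24


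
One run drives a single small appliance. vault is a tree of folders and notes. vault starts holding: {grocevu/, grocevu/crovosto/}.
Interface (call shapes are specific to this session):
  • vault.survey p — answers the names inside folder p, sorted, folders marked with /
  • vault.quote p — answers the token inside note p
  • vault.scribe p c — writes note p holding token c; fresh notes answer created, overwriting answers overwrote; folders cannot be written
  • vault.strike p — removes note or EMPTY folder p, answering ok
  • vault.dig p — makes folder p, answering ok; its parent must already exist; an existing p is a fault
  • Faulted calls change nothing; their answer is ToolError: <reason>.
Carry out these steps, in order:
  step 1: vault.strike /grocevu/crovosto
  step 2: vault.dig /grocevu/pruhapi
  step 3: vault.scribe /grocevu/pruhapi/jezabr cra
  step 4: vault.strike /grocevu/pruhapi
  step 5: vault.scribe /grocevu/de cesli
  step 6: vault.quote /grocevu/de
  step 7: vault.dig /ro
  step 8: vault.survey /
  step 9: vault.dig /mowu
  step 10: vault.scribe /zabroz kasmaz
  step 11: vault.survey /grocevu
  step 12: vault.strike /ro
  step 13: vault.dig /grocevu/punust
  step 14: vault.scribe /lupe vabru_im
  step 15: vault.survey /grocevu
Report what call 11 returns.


Answer: [de, pruhapi/]

Derivation:
>>> strike p='/grocevu/crovosto'
= ok
>>> dig p='/grocevu/pruhapi'
= ok
>>> scribe p='/grocevu/pruhapi/jezabr' c='cra'
= created
>>> strike p='/grocevu/pruhapi'
= ToolError: not empty
>>> scribe p='/grocevu/de' c='cesli'
= created
>>> quote p='/grocevu/de'
= cesli
>>> dig p='/ro'
= ok
>>> survey p='/'
= [grocevu/, ro/]
>>> dig p='/mowu'
= ok
>>> scribe p='/zabroz' c='kasmaz'
= created
>>> survey p='/grocevu'
= [de, pruhapi/]
>>> strike p='/ro'
= ok
>>> dig p='/grocevu/punust'
= ok
>>> scribe p='/lupe' c='vabru_im'
= created
>>> survey p='/grocevu'
= [de, pruhapi/, punust/]


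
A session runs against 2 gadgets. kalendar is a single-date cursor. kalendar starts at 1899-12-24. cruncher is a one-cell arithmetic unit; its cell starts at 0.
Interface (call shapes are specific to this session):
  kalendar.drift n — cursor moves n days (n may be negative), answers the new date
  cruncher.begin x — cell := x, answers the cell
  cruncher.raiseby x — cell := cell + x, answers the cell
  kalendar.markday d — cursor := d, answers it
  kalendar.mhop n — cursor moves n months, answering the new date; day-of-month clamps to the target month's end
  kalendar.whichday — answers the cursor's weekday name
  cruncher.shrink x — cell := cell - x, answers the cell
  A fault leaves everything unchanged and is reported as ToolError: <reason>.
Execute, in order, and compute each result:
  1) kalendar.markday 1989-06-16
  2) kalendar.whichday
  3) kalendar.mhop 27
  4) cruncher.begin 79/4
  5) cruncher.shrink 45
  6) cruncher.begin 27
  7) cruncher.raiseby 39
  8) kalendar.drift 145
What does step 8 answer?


Answer: 1992-02-08

Derivation:
I call markday on d=1989-06-16: 1989-06-16.
Then whichday, which returns Friday.
Calling mhop on n=27, giving 1991-09-16.
I invoke begin on x=79/4, — result: 79/4.
I run shrink on x=45, — result: -101/4.
I call begin on x=27: 27.
I run raiseby on x=39: 66.
Next I call drift on n=145, which returns 1992-02-08.


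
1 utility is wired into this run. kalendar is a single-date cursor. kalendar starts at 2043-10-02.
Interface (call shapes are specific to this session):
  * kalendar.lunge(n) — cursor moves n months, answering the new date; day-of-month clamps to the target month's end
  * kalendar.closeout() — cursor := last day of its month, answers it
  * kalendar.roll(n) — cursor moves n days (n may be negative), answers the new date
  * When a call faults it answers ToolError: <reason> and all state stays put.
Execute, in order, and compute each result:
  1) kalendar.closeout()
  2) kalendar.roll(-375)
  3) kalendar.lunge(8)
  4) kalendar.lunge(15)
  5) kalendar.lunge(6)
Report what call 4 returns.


$ kalendar.closeout
[out] 2043-10-31
$ kalendar.roll -375
[out] 2042-10-21
$ kalendar.lunge 8
[out] 2043-06-21
$ kalendar.lunge 15
[out] 2044-09-21
$ kalendar.lunge 6
[out] 2045-03-21

Answer: 2044-09-21


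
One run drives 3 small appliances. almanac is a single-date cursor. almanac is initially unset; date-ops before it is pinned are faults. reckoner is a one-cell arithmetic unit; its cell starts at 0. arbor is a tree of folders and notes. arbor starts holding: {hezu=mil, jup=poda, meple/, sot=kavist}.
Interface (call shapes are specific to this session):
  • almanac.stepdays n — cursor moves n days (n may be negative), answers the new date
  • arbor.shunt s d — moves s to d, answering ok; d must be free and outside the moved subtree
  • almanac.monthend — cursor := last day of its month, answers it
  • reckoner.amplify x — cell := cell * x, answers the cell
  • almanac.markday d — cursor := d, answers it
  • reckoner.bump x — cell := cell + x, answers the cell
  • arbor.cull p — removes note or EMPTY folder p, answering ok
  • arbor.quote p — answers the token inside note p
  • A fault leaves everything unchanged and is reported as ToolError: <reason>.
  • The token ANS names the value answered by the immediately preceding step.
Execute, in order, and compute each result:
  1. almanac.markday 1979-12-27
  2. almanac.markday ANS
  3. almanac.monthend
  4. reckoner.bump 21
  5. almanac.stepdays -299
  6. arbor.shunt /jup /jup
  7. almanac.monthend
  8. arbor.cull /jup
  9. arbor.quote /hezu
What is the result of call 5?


Answer: 1979-03-07

Derivation:
→ markday(d→1979-12-27)
← 1979-12-27
→ markday(d→ANS)
← 1979-12-27
→ monthend()
← 1979-12-31
→ bump(x→21)
← 21
→ stepdays(n→-299)
← 1979-03-07
→ shunt(s→/jup, d→/jup)
← ToolError: exists
→ monthend()
← 1979-03-31
→ cull(p→/jup)
← ok
→ quote(p→/hezu)
← mil


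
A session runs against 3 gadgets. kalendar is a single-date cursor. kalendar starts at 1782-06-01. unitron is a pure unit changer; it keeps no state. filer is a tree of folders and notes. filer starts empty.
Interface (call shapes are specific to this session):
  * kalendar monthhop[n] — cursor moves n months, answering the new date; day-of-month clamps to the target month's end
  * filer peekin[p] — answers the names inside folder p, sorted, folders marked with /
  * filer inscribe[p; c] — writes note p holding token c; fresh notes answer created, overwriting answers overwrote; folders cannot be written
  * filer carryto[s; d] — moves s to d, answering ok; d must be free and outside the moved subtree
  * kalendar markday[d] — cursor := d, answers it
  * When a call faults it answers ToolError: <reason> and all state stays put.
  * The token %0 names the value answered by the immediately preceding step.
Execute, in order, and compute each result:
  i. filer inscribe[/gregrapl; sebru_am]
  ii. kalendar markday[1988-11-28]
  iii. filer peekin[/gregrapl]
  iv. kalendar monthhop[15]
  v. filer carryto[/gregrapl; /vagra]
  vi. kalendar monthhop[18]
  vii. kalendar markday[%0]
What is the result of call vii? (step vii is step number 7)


Answer: 1991-08-28

Derivation:
[in] filer inscribe /gregrapl sebru_am
[out] created
[in] kalendar markday 1988-11-28
[out] 1988-11-28
[in] filer peekin /gregrapl
[out] ToolError: not a directory
[in] kalendar monthhop 15
[out] 1990-02-28
[in] filer carryto /gregrapl /vagra
[out] ok
[in] kalendar monthhop 18
[out] 1991-08-28
[in] kalendar markday %0
[out] 1991-08-28


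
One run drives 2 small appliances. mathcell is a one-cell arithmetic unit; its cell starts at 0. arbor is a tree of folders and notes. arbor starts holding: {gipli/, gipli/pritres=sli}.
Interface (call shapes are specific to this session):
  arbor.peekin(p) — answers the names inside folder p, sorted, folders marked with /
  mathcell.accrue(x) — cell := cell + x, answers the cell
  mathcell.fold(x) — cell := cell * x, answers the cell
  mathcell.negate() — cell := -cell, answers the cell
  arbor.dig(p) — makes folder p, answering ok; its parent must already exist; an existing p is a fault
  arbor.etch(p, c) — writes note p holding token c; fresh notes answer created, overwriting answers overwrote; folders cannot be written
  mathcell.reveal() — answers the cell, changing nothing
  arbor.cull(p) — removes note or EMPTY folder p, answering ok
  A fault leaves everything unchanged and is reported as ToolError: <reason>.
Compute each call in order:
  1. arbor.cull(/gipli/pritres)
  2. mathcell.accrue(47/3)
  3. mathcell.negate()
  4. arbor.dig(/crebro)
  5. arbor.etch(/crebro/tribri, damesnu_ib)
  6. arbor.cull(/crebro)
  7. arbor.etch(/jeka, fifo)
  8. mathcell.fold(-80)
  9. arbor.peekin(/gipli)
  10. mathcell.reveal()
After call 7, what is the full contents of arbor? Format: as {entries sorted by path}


Answer: {crebro/, crebro/tribri=damesnu_ib, gipli/, jeka=fifo}

Derivation:
Act: cull[p: /gipli/pritres]
Obs: ok
Act: accrue[x: 47/3]
Obs: 47/3
Act: negate[]
Obs: -47/3
Act: dig[p: /crebro]
Obs: ok
Act: etch[p: /crebro/tribri; c: damesnu_ib]
Obs: created
Act: cull[p: /crebro]
Obs: ToolError: not empty
Act: etch[p: /jeka; c: fifo]
Obs: created
Act: fold[x: -80]
Obs: 3760/3
Act: peekin[p: /gipli]
Obs: []
Act: reveal[]
Obs: 3760/3


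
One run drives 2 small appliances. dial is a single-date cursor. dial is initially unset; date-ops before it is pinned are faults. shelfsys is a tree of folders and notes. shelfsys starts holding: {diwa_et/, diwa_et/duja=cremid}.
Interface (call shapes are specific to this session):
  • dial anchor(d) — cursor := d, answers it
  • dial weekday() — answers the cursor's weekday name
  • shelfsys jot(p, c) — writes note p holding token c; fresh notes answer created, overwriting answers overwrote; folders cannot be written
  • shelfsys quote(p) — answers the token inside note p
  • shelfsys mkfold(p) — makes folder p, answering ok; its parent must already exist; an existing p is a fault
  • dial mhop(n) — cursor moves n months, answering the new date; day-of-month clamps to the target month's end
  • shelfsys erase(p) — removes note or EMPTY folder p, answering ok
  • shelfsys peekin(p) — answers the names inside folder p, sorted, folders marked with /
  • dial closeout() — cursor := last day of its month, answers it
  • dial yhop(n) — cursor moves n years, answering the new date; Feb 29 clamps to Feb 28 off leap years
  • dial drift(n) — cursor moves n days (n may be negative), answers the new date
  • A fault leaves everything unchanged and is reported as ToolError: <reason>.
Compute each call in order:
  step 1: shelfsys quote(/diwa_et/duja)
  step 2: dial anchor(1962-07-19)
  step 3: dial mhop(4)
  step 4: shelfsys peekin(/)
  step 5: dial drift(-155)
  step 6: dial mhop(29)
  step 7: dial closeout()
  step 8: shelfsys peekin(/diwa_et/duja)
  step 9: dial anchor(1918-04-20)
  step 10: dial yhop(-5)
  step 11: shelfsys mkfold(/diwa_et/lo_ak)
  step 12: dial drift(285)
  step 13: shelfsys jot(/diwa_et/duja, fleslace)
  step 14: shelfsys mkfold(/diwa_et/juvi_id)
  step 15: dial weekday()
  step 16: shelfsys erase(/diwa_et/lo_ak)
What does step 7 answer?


[in] shelfsys quote p=/diwa_et/duja
[out] cremid
[in] dial anchor d=1962-07-19
[out] 1962-07-19
[in] dial mhop n=4
[out] 1962-11-19
[in] shelfsys peekin p=/
[out] [diwa_et/]
[in] dial drift n=-155
[out] 1962-06-17
[in] dial mhop n=29
[out] 1964-11-17
[in] dial closeout
[out] 1964-11-30
[in] shelfsys peekin p=/diwa_et/duja
[out] ToolError: not a directory
[in] dial anchor d=1918-04-20
[out] 1918-04-20
[in] dial yhop n=-5
[out] 1913-04-20
[in] shelfsys mkfold p=/diwa_et/lo_ak
[out] ok
[in] dial drift n=285
[out] 1914-01-30
[in] shelfsys jot p=/diwa_et/duja c=fleslace
[out] overwrote
[in] shelfsys mkfold p=/diwa_et/juvi_id
[out] ok
[in] dial weekday
[out] Friday
[in] shelfsys erase p=/diwa_et/lo_ak
[out] ok

Answer: 1964-11-30


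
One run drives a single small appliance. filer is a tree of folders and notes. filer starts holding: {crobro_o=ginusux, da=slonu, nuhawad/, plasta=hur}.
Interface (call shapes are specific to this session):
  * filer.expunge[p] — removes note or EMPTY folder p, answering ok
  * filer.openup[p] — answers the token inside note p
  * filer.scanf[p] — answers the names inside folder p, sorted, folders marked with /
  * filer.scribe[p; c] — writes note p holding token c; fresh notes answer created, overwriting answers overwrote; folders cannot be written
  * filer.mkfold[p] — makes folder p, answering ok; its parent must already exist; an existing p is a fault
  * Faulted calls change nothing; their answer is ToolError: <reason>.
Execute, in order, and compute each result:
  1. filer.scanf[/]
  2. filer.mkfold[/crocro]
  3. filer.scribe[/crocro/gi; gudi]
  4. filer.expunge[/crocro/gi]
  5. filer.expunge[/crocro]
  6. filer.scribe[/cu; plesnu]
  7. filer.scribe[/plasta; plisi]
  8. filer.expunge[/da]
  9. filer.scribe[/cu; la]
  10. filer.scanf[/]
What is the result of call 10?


Answer: [crobro_o, cu, nuhawad/, plasta]

Derivation:
// filer.scanf(p: /) -> [crobro_o, da, nuhawad/, plasta]
// filer.mkfold(p: /crocro) -> ok
// filer.scribe(p: /crocro/gi, c: gudi) -> created
// filer.expunge(p: /crocro/gi) -> ok
// filer.expunge(p: /crocro) -> ok
// filer.scribe(p: /cu, c: plesnu) -> created
// filer.scribe(p: /plasta, c: plisi) -> overwrote
// filer.expunge(p: /da) -> ok
// filer.scribe(p: /cu, c: la) -> overwrote
// filer.scanf(p: /) -> [crobro_o, cu, nuhawad/, plasta]


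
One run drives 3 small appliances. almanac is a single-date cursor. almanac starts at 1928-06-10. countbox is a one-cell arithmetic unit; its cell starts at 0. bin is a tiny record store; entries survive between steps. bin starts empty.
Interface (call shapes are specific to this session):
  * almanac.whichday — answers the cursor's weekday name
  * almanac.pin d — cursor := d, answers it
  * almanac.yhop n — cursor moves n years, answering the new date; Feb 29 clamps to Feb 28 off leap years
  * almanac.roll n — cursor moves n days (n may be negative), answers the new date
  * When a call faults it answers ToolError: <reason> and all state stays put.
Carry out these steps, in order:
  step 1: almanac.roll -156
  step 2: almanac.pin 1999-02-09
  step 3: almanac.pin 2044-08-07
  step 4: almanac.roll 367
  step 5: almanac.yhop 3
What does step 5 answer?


Answer: 2048-08-09

Derivation:
→ roll(-156)
← 1928-01-06
→ pin(1999-02-09)
← 1999-02-09
→ pin(2044-08-07)
← 2044-08-07
→ roll(367)
← 2045-08-09
→ yhop(3)
← 2048-08-09


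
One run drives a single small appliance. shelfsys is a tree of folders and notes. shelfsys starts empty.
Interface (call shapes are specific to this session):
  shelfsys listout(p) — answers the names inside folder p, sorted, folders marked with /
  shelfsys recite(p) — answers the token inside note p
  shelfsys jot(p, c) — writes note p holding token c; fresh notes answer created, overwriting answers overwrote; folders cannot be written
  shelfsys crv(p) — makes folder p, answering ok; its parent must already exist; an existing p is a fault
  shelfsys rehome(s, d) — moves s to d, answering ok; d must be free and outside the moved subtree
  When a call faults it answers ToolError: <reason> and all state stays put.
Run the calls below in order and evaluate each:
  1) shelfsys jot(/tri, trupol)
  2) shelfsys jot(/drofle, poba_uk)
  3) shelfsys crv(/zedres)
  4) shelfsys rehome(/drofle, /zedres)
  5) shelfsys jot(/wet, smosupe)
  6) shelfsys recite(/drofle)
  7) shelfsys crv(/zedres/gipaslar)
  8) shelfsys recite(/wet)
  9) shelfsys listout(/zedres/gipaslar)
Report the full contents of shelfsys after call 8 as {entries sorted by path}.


Calling shelfsys jot with /tri, trupol, and see created.
Using shelfsys jot with /drofle, poba_uk: created.
I try shelfsys crv with /zedres, which returns ok.
Calling shelfsys rehome with /drofle, /zedres, → ToolError: exists.
I run shelfsys jot with /wet, smosupe, and see created.
I call shelfsys recite with /drofle: poba_uk.
I invoke shelfsys crv with /zedres/gipaslar: ok.
Now I run shelfsys recite with /wet, and see smosupe.
Invoking shelfsys listout with /zedres/gipaslar, and observe [].

Answer: {drofle=poba_uk, tri=trupol, wet=smosupe, zedres/, zedres/gipaslar/}


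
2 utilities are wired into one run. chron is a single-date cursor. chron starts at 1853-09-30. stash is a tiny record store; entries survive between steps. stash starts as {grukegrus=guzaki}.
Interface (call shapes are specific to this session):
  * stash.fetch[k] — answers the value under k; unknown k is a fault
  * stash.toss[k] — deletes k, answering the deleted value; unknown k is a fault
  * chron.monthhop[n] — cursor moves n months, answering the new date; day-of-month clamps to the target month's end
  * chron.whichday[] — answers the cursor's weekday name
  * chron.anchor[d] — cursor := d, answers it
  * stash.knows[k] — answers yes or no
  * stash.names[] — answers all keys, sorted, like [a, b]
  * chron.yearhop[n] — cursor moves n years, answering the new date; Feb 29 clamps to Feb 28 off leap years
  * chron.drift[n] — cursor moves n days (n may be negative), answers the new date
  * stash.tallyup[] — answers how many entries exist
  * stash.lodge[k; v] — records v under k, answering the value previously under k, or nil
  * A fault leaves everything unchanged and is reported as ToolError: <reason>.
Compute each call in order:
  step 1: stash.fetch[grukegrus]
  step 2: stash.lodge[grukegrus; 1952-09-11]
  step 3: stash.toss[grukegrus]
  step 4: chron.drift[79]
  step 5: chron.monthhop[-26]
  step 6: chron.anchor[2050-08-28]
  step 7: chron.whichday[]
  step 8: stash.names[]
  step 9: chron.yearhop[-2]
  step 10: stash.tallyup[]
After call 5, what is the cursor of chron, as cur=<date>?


Calling stash.fetch passing k→grukegrus, — result: guzaki.
Now I run stash.lodge passing k→grukegrus, v→1952-09-11, giving guzaki.
I try stash.toss passing k→grukegrus, which returns 1952-09-11.
I try chron.drift passing n→79, and observe 1853-12-18.
Calling chron.monthhop passing n→-26, — result: 1851-10-18.
Then chron.anchor passing d→2050-08-28, and observe 2050-08-28.
I call chron.whichday(), — result: Sunday.
Now I run stash.names, → [].
Now I run chron.yearhop passing n→-2, which returns 2048-08-28.
Calling stash.tallyup(), giving 0.

Answer: cur=1851-10-18


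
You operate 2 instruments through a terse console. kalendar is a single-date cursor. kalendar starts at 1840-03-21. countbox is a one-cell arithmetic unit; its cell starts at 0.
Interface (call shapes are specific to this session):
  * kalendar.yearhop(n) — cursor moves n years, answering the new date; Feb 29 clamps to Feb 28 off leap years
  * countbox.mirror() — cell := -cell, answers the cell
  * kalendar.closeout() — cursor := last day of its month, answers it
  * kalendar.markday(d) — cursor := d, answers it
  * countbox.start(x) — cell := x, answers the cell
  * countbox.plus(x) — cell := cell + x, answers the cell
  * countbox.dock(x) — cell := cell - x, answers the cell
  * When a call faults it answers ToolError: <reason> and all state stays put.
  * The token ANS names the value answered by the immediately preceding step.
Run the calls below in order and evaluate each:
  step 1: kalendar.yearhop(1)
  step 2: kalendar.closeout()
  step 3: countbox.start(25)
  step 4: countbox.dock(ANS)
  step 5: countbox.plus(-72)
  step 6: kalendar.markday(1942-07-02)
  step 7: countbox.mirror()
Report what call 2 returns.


Answer: 1841-03-31

Derivation:
CALL kalendar.yearhop[n: 1]
RET  1841-03-21
CALL kalendar.closeout[]
RET  1841-03-31
CALL countbox.start[x: 25]
RET  25
CALL countbox.dock[x: ANS]
RET  0
CALL countbox.plus[x: -72]
RET  -72
CALL kalendar.markday[d: 1942-07-02]
RET  1942-07-02
CALL countbox.mirror[]
RET  72


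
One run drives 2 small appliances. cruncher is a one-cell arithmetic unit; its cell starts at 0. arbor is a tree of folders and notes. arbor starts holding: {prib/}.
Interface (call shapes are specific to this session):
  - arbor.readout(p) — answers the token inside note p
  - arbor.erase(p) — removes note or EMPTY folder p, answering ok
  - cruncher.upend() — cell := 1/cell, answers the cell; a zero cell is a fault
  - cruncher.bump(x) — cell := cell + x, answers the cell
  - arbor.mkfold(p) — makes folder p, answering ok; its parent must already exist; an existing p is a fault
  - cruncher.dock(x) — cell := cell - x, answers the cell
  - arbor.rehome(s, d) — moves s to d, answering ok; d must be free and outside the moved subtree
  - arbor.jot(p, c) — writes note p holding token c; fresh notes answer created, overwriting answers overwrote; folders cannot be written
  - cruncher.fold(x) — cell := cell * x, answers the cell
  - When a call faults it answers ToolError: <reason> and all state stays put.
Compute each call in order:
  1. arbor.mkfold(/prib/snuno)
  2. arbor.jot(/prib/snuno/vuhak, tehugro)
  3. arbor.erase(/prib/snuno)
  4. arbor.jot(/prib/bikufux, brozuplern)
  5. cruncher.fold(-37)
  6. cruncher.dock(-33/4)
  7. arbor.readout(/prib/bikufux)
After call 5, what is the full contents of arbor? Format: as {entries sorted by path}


Answer: {prib/, prib/bikufux=brozuplern, prib/snuno/, prib/snuno/vuhak=tehugro}

Derivation:
CALL arbor.mkfold[p: /prib/snuno]
RET  ok
CALL arbor.jot[p: /prib/snuno/vuhak; c: tehugro]
RET  created
CALL arbor.erase[p: /prib/snuno]
RET  ToolError: not empty
CALL arbor.jot[p: /prib/bikufux; c: brozuplern]
RET  created
CALL cruncher.fold[x: -37]
RET  0
CALL cruncher.dock[x: -33/4]
RET  33/4
CALL arbor.readout[p: /prib/bikufux]
RET  brozuplern
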